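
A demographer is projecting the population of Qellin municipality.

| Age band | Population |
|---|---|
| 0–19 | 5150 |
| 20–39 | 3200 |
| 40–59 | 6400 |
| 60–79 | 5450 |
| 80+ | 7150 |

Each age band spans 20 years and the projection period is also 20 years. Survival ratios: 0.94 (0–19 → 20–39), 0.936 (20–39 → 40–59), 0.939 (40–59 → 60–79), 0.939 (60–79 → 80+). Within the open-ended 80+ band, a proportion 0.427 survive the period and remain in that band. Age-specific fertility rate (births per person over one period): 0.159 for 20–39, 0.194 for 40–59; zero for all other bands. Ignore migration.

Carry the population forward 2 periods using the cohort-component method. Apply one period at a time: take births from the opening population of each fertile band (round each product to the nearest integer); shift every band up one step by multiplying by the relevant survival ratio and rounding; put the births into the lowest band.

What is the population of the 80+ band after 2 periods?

9132

[period 1]
Births: 3200 × 0.159 = 509, 6400 × 0.194 = 1242 ⇒ total 1751
20–39: 5150 × 0.94 = 4841
40–59: 3200 × 0.936 = 2995
60–79: 6400 × 0.939 = 6010
80+: 5450 × 0.939 + 7150 × 0.427 = 5118 + 3053 = 8171
→ [1751, 4841, 2995, 6010, 8171]
[period 2]
Births: 4841 × 0.159 = 770, 2995 × 0.194 = 581 ⇒ total 1351
20–39: 1751 × 0.94 = 1646
40–59: 4841 × 0.936 = 4531
60–79: 2995 × 0.939 = 2812
80+: 6010 × 0.939 + 8171 × 0.427 = 5643 + 3489 = 9132
→ [1351, 1646, 4531, 2812, 9132]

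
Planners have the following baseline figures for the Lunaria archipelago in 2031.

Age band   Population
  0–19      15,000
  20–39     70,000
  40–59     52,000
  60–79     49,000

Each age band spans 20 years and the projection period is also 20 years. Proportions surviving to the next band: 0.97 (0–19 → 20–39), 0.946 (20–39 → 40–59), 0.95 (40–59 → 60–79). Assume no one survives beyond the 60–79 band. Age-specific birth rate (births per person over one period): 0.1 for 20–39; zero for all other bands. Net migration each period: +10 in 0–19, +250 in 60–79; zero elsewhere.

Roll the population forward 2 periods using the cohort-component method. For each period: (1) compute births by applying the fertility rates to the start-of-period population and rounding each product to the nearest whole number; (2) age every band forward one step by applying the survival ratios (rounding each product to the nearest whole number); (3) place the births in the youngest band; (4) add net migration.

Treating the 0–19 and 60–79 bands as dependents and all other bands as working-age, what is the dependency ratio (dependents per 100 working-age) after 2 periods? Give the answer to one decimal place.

314.3

Call the bands 1 to 4, youngest first.
Period 1.
Births: 70000 × 0.1 = 7000
Band 2: 15000 × 0.97 = 14550
Band 3: 70000 × 0.946 = 66220
Band 4: 52000 × 0.95 = 49400
Net migration: Band 1 + 10 → 7010; Band 4 + 250 → 49650
End of period: [7010, 14550, 66220, 49650]
Period 2.
Births: 14550 × 0.1 = 1455
Band 2: 7010 × 0.97 = 6800
Band 3: 14550 × 0.946 = 13764
Band 4: 66220 × 0.95 = 62909
Net migration: Band 1 + 10 → 1465; Band 4 + 250 → 63159
End of period: [1465, 6800, 13764, 63159]
Dependents (band 0–19 + band 60–79) = 1465 + 63159 = 64624; working-age = 20564; ratio = 64624/20564 × 100 = 314.3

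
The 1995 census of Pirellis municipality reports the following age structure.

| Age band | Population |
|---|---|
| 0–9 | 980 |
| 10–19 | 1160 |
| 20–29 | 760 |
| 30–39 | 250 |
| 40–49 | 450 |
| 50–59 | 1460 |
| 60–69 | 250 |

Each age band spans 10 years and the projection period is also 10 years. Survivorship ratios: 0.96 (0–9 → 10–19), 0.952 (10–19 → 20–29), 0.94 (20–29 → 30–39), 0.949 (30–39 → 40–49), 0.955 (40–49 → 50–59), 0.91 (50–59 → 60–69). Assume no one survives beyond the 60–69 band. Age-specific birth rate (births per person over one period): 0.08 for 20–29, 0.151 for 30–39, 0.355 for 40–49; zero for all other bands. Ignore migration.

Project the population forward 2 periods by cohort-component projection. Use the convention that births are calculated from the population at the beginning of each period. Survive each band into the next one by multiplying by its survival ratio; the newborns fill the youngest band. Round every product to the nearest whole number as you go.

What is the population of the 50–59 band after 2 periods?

[period 1]
Births: 760 * 0.08 = 61 ; 250 * 0.151 = 38 ; 450 * 0.355 = 160 ⇒ total 259
10–19: 980 * 0.96 = 941
20–29: 1160 * 0.952 = 1104
30–39: 760 * 0.94 = 714
40–49: 250 * 0.949 = 237
50–59: 450 * 0.955 = 430
60–69: 1460 * 0.91 = 1329
→ [259, 941, 1104, 714, 237, 430, 1329]
[period 2]
Births: 1104 * 0.08 = 88 ; 714 * 0.151 = 108 ; 237 * 0.355 = 84 ⇒ total 280
10–19: 259 * 0.96 = 249
20–29: 941 * 0.952 = 896
30–39: 1104 * 0.94 = 1038
40–49: 714 * 0.949 = 678
50–59: 237 * 0.955 = 226
60–69: 430 * 0.91 = 391
→ [280, 249, 896, 1038, 678, 226, 391]

226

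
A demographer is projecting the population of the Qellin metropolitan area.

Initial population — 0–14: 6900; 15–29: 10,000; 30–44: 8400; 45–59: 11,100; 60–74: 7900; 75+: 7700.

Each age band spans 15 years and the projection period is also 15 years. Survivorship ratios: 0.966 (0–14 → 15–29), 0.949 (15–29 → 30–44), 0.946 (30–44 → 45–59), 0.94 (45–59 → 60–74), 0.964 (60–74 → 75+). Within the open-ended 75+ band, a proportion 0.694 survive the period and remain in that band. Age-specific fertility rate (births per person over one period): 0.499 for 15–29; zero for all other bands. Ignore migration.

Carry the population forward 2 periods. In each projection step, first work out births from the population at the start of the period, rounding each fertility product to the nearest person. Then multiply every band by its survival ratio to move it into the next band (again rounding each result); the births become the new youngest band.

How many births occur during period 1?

After projecting period 1:
Births: 10000 × 0.499 = 4990
15–29: 6900 × 0.966 = 6665
30–44: 10000 × 0.949 = 9490
45–59: 8400 × 0.946 = 7946
60–74: 11100 × 0.94 = 10434
75+: 7900 × 0.964 + 7700 × 0.694 = 7616 + 5344 = 12960
→ [4990, 6665, 9490, 7946, 10434, 12960]

4990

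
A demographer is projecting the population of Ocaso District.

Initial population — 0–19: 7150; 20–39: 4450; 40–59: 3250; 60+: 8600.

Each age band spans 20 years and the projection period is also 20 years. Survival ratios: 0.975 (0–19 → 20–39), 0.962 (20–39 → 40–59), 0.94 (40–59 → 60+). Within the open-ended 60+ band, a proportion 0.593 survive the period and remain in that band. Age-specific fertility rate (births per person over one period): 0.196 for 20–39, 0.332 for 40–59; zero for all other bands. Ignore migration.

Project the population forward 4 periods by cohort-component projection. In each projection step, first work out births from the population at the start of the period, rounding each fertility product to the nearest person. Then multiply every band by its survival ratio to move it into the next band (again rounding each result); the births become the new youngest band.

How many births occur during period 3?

[period 1]
Births: 4450 * 0.196 = 872  |  3250 * 0.332 = 1079 → total 1951
20–39: 7150 * 0.975 = 6971
40–59: 4450 * 0.962 = 4281
60+: 3250 * 0.94 + 8600 * 0.593 = 3055 + 5100 = 8155
→ [1951, 6971, 4281, 8155]
[period 2]
Births: 6971 * 0.196 = 1366  |  4281 * 0.332 = 1421 → total 2787
20–39: 1951 * 0.975 = 1902
40–59: 6971 * 0.962 = 6706
60+: 4281 * 0.94 + 8155 * 0.593 = 4024 + 4836 = 8860
→ [2787, 1902, 6706, 8860]
[period 3]
Births: 1902 * 0.196 = 373  |  6706 * 0.332 = 2226 → total 2599
20–39: 2787 * 0.975 = 2717
40–59: 1902 * 0.962 = 1830
60+: 6706 * 0.94 + 8860 * 0.593 = 6304 + 5254 = 11558
→ [2599, 2717, 1830, 11558]

2599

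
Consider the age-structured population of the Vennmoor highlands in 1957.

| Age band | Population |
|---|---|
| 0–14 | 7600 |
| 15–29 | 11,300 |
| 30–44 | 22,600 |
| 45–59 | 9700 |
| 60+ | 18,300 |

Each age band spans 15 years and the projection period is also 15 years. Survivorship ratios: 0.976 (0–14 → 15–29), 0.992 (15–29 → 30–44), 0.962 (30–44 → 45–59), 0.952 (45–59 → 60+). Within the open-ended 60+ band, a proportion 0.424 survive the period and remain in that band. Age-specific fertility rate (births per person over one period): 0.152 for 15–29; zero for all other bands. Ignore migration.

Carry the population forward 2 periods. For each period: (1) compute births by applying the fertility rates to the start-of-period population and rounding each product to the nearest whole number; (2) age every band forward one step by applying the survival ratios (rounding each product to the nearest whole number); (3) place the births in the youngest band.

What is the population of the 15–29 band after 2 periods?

(Bands numbered youngest = 1 to oldest = 5.)
Period 1:
Births: 11300 × 0.152 = 1718
Band 2: 7600 × 0.976 = 7418
Band 3: 11300 × 0.992 = 11210
Band 4: 22600 × 0.962 = 21741
Band 5: 9700 × 0.952 + 18300 × 0.424 = 9234 + 7759 = 16993
Giving 1718 / 7418 / 11210 / 21741 / 16993.
Period 2:
Births: 7418 × 0.152 = 1128
Band 2: 1718 × 0.976 = 1677
Band 3: 7418 × 0.992 = 7359
Band 4: 11210 × 0.962 = 10784
Band 5: 21741 × 0.952 + 16993 × 0.424 = 20697 + 7205 = 27902
Giving 1128 / 1677 / 7359 / 10784 / 27902.

1677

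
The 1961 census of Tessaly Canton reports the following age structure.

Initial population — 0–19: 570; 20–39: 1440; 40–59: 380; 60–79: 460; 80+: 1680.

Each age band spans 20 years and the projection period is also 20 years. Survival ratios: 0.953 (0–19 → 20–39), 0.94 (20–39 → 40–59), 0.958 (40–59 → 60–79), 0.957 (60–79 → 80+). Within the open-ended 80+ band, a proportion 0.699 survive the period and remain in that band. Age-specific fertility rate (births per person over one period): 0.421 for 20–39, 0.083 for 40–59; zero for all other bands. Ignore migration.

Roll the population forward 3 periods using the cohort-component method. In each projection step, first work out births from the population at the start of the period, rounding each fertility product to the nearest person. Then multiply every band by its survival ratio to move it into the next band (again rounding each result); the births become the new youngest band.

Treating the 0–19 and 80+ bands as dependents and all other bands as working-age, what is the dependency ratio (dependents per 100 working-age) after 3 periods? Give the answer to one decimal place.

185.5

— Period 1 —
Births: 1440 * 0.421 = 606  |  380 * 0.083 = 32 → total 638
20–39: 570 * 0.953 = 543
40–59: 1440 * 0.94 = 1354
60–79: 380 * 0.958 = 364
80+: 460 * 0.957 + 1680 * 0.699 = 440 + 1174 = 1614
→ [638, 543, 1354, 364, 1614]
— Period 2 —
Births: 543 * 0.421 = 229  |  1354 * 0.083 = 112 → total 341
20–39: 638 * 0.953 = 608
40–59: 543 * 0.94 = 510
60–79: 1354 * 0.958 = 1297
80+: 364 * 0.957 + 1614 * 0.699 = 348 + 1128 = 1476
→ [341, 608, 510, 1297, 1476]
— Period 3 —
Births: 608 * 0.421 = 256  |  510 * 0.083 = 42 → total 298
20–39: 341 * 0.953 = 325
40–59: 608 * 0.94 = 572
60–79: 510 * 0.958 = 489
80+: 1297 * 0.957 + 1476 * 0.699 = 1241 + 1032 = 2273
→ [298, 325, 572, 489, 2273]
Dependents (band 0–19 + band 80+) = 298 + 2273 = 2571; working-age = 1386; ratio = 2571/1386 × 100 = 185.5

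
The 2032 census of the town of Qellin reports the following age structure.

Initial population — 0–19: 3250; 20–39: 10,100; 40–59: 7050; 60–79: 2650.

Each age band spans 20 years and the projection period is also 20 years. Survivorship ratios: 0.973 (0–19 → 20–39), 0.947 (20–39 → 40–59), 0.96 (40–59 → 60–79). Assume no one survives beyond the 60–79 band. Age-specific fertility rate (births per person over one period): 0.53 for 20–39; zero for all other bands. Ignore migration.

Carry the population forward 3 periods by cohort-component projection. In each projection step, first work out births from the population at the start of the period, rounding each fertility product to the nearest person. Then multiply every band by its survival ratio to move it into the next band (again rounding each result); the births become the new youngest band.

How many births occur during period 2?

1676

Let band 1 be 0–19 through band 4 = 60–79.
Period 1.
Births: 10100 × 0.53 = 5353
Band 2: 3250 × 0.973 = 3162
Band 3: 10100 × 0.947 = 9565
Band 4: 7050 × 0.96 = 6768
Population now: 0–19=5353, 20–39=3162, 40–59=9565, 60–79=6768
Period 2.
Births: 3162 × 0.53 = 1676
Band 2: 5353 × 0.973 = 5208
Band 3: 3162 × 0.947 = 2994
Band 4: 9565 × 0.96 = 9182
Population now: 0–19=1676, 20–39=5208, 40–59=2994, 60–79=9182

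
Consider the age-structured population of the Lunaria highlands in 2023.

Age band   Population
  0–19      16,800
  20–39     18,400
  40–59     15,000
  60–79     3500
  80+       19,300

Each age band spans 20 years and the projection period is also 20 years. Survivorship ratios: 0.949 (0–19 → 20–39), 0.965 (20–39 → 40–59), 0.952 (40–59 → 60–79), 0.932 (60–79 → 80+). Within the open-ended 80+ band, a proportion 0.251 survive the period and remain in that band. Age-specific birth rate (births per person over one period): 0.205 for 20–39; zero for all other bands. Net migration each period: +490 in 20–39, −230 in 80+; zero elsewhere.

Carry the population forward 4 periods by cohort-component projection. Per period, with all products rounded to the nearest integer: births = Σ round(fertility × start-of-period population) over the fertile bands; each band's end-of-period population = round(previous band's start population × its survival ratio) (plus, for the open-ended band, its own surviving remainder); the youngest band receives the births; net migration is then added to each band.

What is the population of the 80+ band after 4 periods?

[period 1]
Births: 18400 * 0.205 = 3772
20–39: 16800 * 0.949 = 15943
40–59: 18400 * 0.965 = 17756
60–79: 15000 * 0.952 = 14280
80+: 3500 * 0.932 + 19300 * 0.251 = 3262 + 4844 = 8106
Net migration: 20–39 + 490 → 16433; 80+ − 230 → 7876
End of period: [3772, 16433, 17756, 14280, 7876]
[period 2]
Births: 16433 * 0.205 = 3369
20–39: 3772 * 0.949 = 3580
40–59: 16433 * 0.965 = 15858
60–79: 17756 * 0.952 = 16904
80+: 14280 * 0.932 + 7876 * 0.251 = 13309 + 1977 = 15286
Net migration: 20–39 + 490 → 4070; 80+ − 230 → 15056
End of period: [3369, 4070, 15858, 16904, 15056]
[period 3]
Births: 4070 * 0.205 = 834
20–39: 3369 * 0.949 = 3197
40–59: 4070 * 0.965 = 3928
60–79: 15858 * 0.952 = 15097
80+: 16904 * 0.932 + 15056 * 0.251 = 15755 + 3779 = 19534
Net migration: 20–39 + 490 → 3687; 80+ − 230 → 19304
End of period: [834, 3687, 3928, 15097, 19304]
[period 4]
Births: 3687 * 0.205 = 756
20–39: 834 * 0.949 = 791
40–59: 3687 * 0.965 = 3558
60–79: 3928 * 0.952 = 3739
80+: 15097 * 0.932 + 19304 * 0.251 = 14070 + 4845 = 18915
Net migration: 20–39 + 490 → 1281; 80+ − 230 → 18685
End of period: [756, 1281, 3558, 3739, 18685]

18685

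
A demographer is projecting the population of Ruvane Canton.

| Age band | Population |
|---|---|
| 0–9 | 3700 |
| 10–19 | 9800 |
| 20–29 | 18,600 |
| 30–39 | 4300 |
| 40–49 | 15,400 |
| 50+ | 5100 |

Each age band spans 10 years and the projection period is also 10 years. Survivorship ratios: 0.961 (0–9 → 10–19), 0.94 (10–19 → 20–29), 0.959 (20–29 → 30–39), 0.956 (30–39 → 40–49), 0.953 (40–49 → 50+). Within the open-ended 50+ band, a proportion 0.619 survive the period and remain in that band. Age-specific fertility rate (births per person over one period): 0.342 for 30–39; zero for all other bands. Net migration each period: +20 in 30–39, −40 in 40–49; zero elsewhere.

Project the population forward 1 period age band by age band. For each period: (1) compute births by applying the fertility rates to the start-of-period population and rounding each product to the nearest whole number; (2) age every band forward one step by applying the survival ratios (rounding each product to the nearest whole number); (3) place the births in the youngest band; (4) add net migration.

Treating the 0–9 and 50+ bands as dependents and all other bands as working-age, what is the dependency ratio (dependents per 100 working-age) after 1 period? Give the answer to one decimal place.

55.6

[period 1]
Births: 4300 × 0.342 = 1471
10–19: 3700 × 0.961 = 3556
20–29: 9800 × 0.94 = 9212
30–39: 18600 × 0.959 = 17837
40–49: 4300 × 0.956 = 4111
50+: 15400 × 0.953 + 5100 × 0.619 = 14676 + 3157 = 17833
Net migration: 30–39 + 20 → 17857; 40–49 − 40 → 4071
Population now: 0–9=1471, 10–19=3556, 20–29=9212, 30–39=17857, 40–49=4071, 50+=17833
Dependents (band 0–9 + band 50+) = 1471 + 17833 = 19304; working-age = 34696; ratio = 19304/34696 × 100 = 55.6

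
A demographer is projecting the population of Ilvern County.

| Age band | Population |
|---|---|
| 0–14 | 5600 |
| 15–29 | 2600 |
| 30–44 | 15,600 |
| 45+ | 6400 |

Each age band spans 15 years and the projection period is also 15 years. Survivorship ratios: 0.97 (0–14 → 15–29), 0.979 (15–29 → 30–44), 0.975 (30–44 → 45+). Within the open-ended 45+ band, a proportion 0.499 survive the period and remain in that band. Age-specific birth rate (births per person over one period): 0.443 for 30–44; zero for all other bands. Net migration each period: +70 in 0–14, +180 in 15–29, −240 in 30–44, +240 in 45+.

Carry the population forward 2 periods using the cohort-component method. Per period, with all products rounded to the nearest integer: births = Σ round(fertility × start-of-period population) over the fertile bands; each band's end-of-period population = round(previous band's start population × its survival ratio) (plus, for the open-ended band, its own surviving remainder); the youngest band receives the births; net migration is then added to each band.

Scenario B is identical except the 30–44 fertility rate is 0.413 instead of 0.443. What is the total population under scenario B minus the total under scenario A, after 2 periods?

— Period 1 —
Births: 15600 × 0.443 = 6911
15–29: 5600 × 0.97 = 5432
30–44: 2600 × 0.979 = 2545
45+: 15600 × 0.975 + 6400 × 0.499 = 15210 + 3194 = 18404
Net migration: 0–14 + 70 → 6981; 15–29 + 180 → 5612; 30–44 − 240 → 2305; 45+ + 240 → 18644
Giving 6981 / 5612 / 2305 / 18644.
— Period 2 —
Births: 2305 × 0.443 = 1021
15–29: 6981 × 0.97 = 6772
30–44: 5612 × 0.979 = 5494
45+: 2305 × 0.975 + 18644 × 0.499 = 2247 + 9303 = 11550
Net migration: 0–14 + 70 → 1091; 15–29 + 180 → 6952; 30–44 − 240 → 5254; 45+ + 240 → 11790
Giving 1091 / 6952 / 5254 / 11790.
Scenario A total after 2 periods: 25087
Scenario B projection —
— Period 1 —
Births: 15600 × 0.413 = 6443
15–29: 5600 × 0.97 = 5432
30–44: 2600 × 0.979 = 2545
45+: 15600 × 0.975 + 6400 × 0.499 = 15210 + 3194 = 18404
Net migration: 0–14 + 70 → 6513; 15–29 + 180 → 5612; 30–44 − 240 → 2305; 45+ + 240 → 18644
Giving 6513 / 5612 / 2305 / 18644.
— Period 2 —
Births: 2305 × 0.413 = 952
15–29: 6513 × 0.97 = 6318
30–44: 5612 × 0.979 = 5494
45+: 2305 × 0.975 + 18644 × 0.499 = 2247 + 9303 = 11550
Net migration: 0–14 + 70 → 1022; 15–29 + 180 → 6498; 30–44 − 240 → 5254; 45+ + 240 → 11790
Giving 1022 / 6498 / 5254 / 11790.
Scenario B total after 2 periods: 24564
Difference B − A = 24564 − 25087 = -523

-523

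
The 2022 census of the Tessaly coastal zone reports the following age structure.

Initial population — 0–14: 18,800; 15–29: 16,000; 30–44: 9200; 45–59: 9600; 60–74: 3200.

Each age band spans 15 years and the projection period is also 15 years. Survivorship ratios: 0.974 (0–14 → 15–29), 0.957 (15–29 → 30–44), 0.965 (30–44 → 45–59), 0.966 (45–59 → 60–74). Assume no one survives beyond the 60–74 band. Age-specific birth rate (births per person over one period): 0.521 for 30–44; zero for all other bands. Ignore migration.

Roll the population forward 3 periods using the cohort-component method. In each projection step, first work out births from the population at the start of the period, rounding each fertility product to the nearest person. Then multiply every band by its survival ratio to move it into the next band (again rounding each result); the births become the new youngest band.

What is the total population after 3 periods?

Let band 1 be 0–14 through band 5 = 60–74.
[period 1]
Births: 9200 × 0.521 = 4793
Band 2: 18800 × 0.974 = 18311
Band 3: 16000 × 0.957 = 15312
Band 4: 9200 × 0.965 = 8878
Band 5: 9600 × 0.966 = 9274
End of period: [4793, 18311, 15312, 8878, 9274]
[period 2]
Births: 15312 × 0.521 = 7978
Band 2: 4793 × 0.974 = 4668
Band 3: 18311 × 0.957 = 17524
Band 4: 15312 × 0.965 = 14776
Band 5: 8878 × 0.966 = 8576
End of period: [7978, 4668, 17524, 14776, 8576]
[period 3]
Births: 17524 × 0.521 = 9130
Band 2: 7978 × 0.974 = 7771
Band 3: 4668 × 0.957 = 4467
Band 4: 17524 × 0.965 = 16911
Band 5: 14776 × 0.966 = 14274
End of period: [9130, 7771, 4467, 16911, 14274]
Total after period 3: 9130 + 7771 + 4467 + 16911 + 14274 = 52553

52553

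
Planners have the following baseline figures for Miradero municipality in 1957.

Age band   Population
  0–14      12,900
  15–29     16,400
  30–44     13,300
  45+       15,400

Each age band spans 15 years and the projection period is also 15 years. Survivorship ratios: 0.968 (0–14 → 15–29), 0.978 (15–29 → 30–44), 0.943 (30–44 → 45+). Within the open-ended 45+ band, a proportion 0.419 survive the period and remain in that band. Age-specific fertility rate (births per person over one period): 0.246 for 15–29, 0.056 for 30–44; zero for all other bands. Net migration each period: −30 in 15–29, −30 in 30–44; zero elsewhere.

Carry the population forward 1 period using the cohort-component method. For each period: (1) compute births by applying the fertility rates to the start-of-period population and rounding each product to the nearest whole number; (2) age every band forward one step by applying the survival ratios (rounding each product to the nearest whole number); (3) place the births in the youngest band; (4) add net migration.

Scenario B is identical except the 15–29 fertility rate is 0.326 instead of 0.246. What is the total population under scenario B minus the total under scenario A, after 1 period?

1312

After projecting period 1:
Births: 16400 × 0.246 = 4034, 13300 × 0.056 = 745 — total 4779
15–29: 12900 × 0.968 = 12487
30–44: 16400 × 0.978 = 16039
45+: 13300 × 0.943 + 15400 × 0.419 = 12542 + 6453 = 18995
Net migration: 15–29 − 30 → 12457; 30–44 − 30 → 16009
→ [4779, 12457, 16009, 18995]
Scenario A total after 1 period: 52240
Scenario B projection —
After projecting period 1:
Births: 16400 × 0.326 = 5346, 13300 × 0.056 = 745 — total 6091
15–29: 12900 × 0.968 = 12487
30–44: 16400 × 0.978 = 16039
45+: 13300 × 0.943 + 15400 × 0.419 = 12542 + 6453 = 18995
Net migration: 15–29 − 30 → 12457; 30–44 − 30 → 16009
→ [6091, 12457, 16009, 18995]
Scenario B total after 1 period: 53552
Difference B − A = 53552 − 52240 = 1312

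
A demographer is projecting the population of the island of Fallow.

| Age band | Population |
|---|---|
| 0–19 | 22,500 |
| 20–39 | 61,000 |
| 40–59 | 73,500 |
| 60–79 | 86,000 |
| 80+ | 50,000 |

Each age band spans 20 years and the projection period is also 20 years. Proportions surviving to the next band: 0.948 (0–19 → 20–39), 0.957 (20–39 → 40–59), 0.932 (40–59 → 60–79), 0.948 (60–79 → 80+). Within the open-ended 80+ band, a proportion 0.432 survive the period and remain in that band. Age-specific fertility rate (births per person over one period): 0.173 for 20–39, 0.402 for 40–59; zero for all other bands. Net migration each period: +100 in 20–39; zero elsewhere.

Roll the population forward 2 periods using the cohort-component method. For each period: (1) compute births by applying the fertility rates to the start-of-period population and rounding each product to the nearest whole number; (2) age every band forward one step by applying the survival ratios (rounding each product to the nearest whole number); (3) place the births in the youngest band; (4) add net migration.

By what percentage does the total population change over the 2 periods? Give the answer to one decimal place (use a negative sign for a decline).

-14.8

Call the groups 1 to 5, youngest first.
Period 1.
Births: 61000 × 0.173 = 10553, 73500 × 0.402 = 29547 → total 40100
Group 2: 22500 × 0.948 = 21330
Group 3: 61000 × 0.957 = 58377
Group 4: 73500 × 0.932 = 68502
Group 5: 86000 × 0.948 + 50000 × 0.432 = 81528 + 21600 = 103128
Net migration: Group 2 + 100 → 21430
Population now: 0–19=40100, 20–39=21430, 40–59=58377, 60–79=68502, 80+=103128
Period 2.
Births: 21430 × 0.173 = 3707, 58377 × 0.402 = 23468 → total 27175
Group 2: 40100 × 0.948 = 38015
Group 3: 21430 × 0.957 = 20509
Group 4: 58377 × 0.932 = 54407
Group 5: 68502 × 0.948 + 103128 × 0.432 = 64940 + 44551 = 109491
Net migration: Group 2 + 100 → 38115
Population now: 0–19=27175, 20–39=38115, 40–59=20509, 60–79=54407, 80+=109491
Total: 293000 → 249697; change = -43303; percentage change = -14.8%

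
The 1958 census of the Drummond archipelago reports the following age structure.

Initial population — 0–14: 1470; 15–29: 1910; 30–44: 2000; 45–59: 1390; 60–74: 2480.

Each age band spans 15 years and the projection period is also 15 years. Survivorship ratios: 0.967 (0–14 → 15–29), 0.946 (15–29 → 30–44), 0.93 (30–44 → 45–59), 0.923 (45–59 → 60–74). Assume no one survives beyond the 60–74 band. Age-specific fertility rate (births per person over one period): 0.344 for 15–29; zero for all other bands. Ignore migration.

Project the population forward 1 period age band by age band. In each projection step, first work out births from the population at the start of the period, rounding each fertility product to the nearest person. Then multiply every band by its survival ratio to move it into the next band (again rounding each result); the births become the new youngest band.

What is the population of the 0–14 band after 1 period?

After projecting period 1:
Births: 1910 × 0.344 = 657
15–29: 1470 × 0.967 = 1421
30–44: 1910 × 0.946 = 1807
45–59: 2000 × 0.93 = 1860
60–74: 1390 × 0.923 = 1283
Giving 657 / 1421 / 1807 / 1860 / 1283.

657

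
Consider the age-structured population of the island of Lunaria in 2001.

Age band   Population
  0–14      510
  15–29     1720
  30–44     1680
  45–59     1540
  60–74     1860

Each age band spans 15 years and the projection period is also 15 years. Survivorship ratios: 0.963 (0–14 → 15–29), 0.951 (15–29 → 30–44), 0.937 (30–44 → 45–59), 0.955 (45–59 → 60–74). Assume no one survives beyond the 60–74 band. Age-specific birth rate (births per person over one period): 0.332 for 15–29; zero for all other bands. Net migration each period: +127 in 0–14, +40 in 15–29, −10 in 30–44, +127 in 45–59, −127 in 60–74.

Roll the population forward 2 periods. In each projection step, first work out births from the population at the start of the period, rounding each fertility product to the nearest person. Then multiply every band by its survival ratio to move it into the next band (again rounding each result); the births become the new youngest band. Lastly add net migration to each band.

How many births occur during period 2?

Period 1:
Births: 1720 * 0.332 = 571
15–29: 510 * 0.963 = 491
30–44: 1720 * 0.951 = 1636
45–59: 1680 * 0.937 = 1574
60–74: 1540 * 0.955 = 1471
Net migration: 0–14 + 127 → 698; 15–29 + 40 → 531; 30–44 − 10 → 1626; 45–59 + 127 → 1701; 60–74 − 127 → 1344
→ [698, 531, 1626, 1701, 1344]
Period 2:
Births: 531 * 0.332 = 176
15–29: 698 * 0.963 = 672
30–44: 531 * 0.951 = 505
45–59: 1626 * 0.937 = 1524
60–74: 1701 * 0.955 = 1624
Net migration: 0–14 + 127 → 303; 15–29 + 40 → 712; 30–44 − 10 → 495; 45–59 + 127 → 1651; 60–74 − 127 → 1497
→ [303, 712, 495, 1651, 1497]

176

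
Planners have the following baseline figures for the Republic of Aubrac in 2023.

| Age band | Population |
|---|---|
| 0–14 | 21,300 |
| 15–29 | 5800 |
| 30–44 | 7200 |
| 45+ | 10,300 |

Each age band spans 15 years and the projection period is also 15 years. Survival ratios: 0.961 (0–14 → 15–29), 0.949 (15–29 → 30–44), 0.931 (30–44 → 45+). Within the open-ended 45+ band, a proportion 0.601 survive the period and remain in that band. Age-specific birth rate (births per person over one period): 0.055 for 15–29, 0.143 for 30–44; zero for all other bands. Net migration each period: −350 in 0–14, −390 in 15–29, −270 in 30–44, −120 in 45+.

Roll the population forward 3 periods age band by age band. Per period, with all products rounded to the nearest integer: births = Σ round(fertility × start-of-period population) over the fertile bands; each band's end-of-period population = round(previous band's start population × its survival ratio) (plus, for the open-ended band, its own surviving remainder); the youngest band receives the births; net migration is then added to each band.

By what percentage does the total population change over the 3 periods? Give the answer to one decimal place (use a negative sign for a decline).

-36.0

After projecting period 1:
Births: 5800 * 0.055 = 319 ; 7200 * 0.143 = 1030 → total 1349
15–29: 21300 * 0.961 = 20469
30–44: 5800 * 0.949 = 5504
45+: 7200 * 0.931 + 10300 * 0.601 = 6703 + 6190 = 12893
Net migration: 0–14 − 350 → 999; 15–29 − 390 → 20079; 30–44 − 270 → 5234; 45+ − 120 → 12773
Giving 999 / 20079 / 5234 / 12773.
After projecting period 2:
Births: 20079 * 0.055 = 1104 ; 5234 * 0.143 = 748 → total 1852
15–29: 999 * 0.961 = 960
30–44: 20079 * 0.949 = 19055
45+: 5234 * 0.931 + 12773 * 0.601 = 4873 + 7677 = 12550
Net migration: 0–14 − 350 → 1502; 15–29 − 390 → 570; 30–44 − 270 → 18785; 45+ − 120 → 12430
Giving 1502 / 570 / 18785 / 12430.
After projecting period 3:
Births: 570 * 0.055 = 31 ; 18785 * 0.143 = 2686 → total 2717
15–29: 1502 * 0.961 = 1443
30–44: 570 * 0.949 = 541
45+: 18785 * 0.931 + 12430 * 0.601 = 17489 + 7470 = 24959
Net migration: 0–14 − 350 → 2367; 15–29 − 390 → 1053; 30–44 − 270 → 271; 45+ − 120 → 24839
Giving 2367 / 1053 / 271 / 24839.
Total: 44600 → 28530; change = -16070; percentage change = -36.0%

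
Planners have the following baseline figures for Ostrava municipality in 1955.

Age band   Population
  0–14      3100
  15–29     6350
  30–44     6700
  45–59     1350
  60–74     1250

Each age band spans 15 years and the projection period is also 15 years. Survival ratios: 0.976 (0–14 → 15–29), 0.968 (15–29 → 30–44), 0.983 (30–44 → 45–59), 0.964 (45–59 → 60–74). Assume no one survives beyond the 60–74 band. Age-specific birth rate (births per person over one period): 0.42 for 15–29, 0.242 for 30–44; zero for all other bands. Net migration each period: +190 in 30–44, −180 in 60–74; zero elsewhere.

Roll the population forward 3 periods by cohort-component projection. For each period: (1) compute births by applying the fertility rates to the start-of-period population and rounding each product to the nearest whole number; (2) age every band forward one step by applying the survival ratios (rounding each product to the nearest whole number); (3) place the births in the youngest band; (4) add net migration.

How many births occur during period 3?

[period 1]
Births: 6350 * 0.42 = 2667  |  6700 * 0.242 = 1621 → 4288
15–29: 3100 * 0.976 = 3026
30–44: 6350 * 0.968 = 6147
45–59: 6700 * 0.983 = 6586
60–74: 1350 * 0.964 = 1301
Net migration: 30–44 + 190 → 6337; 60–74 − 180 → 1121
Giving 4288 / 3026 / 6337 / 6586 / 1121.
[period 2]
Births: 3026 * 0.42 = 1271  |  6337 * 0.242 = 1534 → 2805
15–29: 4288 * 0.976 = 4185
30–44: 3026 * 0.968 = 2929
45–59: 6337 * 0.983 = 6229
60–74: 6586 * 0.964 = 6349
Net migration: 30–44 + 190 → 3119; 60–74 − 180 → 6169
Giving 2805 / 4185 / 3119 / 6229 / 6169.
[period 3]
Births: 4185 * 0.42 = 1758  |  3119 * 0.242 = 755 → 2513
15–29: 2805 * 0.976 = 2738
30–44: 4185 * 0.968 = 4051
45–59: 3119 * 0.983 = 3066
60–74: 6229 * 0.964 = 6005
Net migration: 30–44 + 190 → 4241; 60–74 − 180 → 5825
Giving 2513 / 2738 / 4241 / 3066 / 5825.

2513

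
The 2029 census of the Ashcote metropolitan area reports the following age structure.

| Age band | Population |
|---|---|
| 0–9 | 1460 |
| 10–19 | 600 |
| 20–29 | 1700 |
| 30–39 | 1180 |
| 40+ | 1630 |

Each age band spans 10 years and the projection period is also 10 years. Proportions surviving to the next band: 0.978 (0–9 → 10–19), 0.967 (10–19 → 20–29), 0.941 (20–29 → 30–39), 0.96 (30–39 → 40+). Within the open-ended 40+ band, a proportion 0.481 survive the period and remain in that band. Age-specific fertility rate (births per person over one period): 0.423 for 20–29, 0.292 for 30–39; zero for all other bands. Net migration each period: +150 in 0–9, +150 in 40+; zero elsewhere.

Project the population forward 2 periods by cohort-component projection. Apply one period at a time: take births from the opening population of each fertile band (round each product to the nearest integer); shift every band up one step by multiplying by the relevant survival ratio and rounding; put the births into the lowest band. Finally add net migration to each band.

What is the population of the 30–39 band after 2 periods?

(Bands numbered youngest = 1 to oldest = 5.)
After projecting period 1:
Births: 1700 × 0.423 = 719  |  1180 × 0.292 = 345 → total 1064
Band 2: 1460 × 0.978 = 1428
Band 3: 600 × 0.967 = 580
Band 4: 1700 × 0.941 = 1600
Band 5: 1180 × 0.96 + 1630 × 0.481 = 1133 + 784 = 1917
Net migration: Band 1 + 150 → 1214; Band 5 + 150 → 2067
→ [1214, 1428, 580, 1600, 2067]
After projecting period 2:
Births: 580 × 0.423 = 245  |  1600 × 0.292 = 467 → total 712
Band 2: 1214 × 0.978 = 1187
Band 3: 1428 × 0.967 = 1381
Band 4: 580 × 0.941 = 546
Band 5: 1600 × 0.96 + 2067 × 0.481 = 1536 + 994 = 2530
Net migration: Band 1 + 150 → 862; Band 5 + 150 → 2680
→ [862, 1187, 1381, 546, 2680]

546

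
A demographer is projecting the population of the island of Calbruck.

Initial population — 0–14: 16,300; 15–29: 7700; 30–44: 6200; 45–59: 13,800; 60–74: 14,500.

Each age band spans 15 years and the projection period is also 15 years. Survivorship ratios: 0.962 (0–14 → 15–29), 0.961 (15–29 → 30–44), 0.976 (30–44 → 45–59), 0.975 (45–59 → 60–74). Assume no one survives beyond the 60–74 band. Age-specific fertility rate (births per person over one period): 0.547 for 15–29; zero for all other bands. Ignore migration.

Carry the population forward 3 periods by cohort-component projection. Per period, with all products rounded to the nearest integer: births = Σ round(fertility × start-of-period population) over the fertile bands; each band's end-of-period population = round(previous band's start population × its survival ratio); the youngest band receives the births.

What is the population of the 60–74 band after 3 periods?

Let group 1 be 0–14 through group 5 = 60–74.
Period 1:
Births: 7700 × 0.547 = 4212
Group 2: 16300 × 0.962 = 15681
Group 3: 7700 × 0.961 = 7400
Group 4: 6200 × 0.976 = 6051
Group 5: 13800 × 0.975 = 13455
Giving 4212 / 15681 / 7400 / 6051 / 13455.
Period 2:
Births: 15681 × 0.547 = 8578
Group 2: 4212 × 0.962 = 4052
Group 3: 15681 × 0.961 = 15069
Group 4: 7400 × 0.976 = 7222
Group 5: 6051 × 0.975 = 5900
Giving 8578 / 4052 / 15069 / 7222 / 5900.
Period 3:
Births: 4052 × 0.547 = 2216
Group 2: 8578 × 0.962 = 8252
Group 3: 4052 × 0.961 = 3894
Group 4: 15069 × 0.976 = 14707
Group 5: 7222 × 0.975 = 7041
Giving 2216 / 8252 / 3894 / 14707 / 7041.

7041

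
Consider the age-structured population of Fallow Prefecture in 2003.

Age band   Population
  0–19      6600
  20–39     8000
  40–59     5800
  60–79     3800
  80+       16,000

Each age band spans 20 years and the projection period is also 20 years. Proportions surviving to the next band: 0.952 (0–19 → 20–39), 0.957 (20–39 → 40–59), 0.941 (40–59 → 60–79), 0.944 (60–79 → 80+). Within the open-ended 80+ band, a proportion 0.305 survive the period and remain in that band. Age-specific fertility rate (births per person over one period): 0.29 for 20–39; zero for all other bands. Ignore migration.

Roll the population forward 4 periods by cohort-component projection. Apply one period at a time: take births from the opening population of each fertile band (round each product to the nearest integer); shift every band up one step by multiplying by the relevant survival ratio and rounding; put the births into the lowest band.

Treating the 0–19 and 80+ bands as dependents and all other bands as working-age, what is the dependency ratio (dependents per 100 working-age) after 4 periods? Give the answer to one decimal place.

202.8

— Period 1 —
Births: 8000 * 0.29 = 2320
20–39: 6600 * 0.952 = 6283
40–59: 8000 * 0.957 = 7656
60–79: 5800 * 0.941 = 5458
80+: 3800 * 0.944 + 16000 * 0.305 = 3587 + 4880 = 8467
→ [2320, 6283, 7656, 5458, 8467]
— Period 2 —
Births: 6283 * 0.29 = 1822
20–39: 2320 * 0.952 = 2209
40–59: 6283 * 0.957 = 6013
60–79: 7656 * 0.941 = 7204
80+: 5458 * 0.944 + 8467 * 0.305 = 5152 + 2582 = 7734
→ [1822, 2209, 6013, 7204, 7734]
— Period 3 —
Births: 2209 * 0.29 = 641
20–39: 1822 * 0.952 = 1735
40–59: 2209 * 0.957 = 2114
60–79: 6013 * 0.941 = 5658
80+: 7204 * 0.944 + 7734 * 0.305 = 6801 + 2359 = 9160
→ [641, 1735, 2114, 5658, 9160]
— Period 4 —
Births: 1735 * 0.29 = 503
20–39: 641 * 0.952 = 610
40–59: 1735 * 0.957 = 1660
60–79: 2114 * 0.941 = 1989
80+: 5658 * 0.944 + 9160 * 0.305 = 5341 + 2794 = 8135
→ [503, 610, 1660, 1989, 8135]
Dependents (band 0–19 + band 80+) = 503 + 8135 = 8638; working-age = 4259; ratio = 8638/4259 × 100 = 202.8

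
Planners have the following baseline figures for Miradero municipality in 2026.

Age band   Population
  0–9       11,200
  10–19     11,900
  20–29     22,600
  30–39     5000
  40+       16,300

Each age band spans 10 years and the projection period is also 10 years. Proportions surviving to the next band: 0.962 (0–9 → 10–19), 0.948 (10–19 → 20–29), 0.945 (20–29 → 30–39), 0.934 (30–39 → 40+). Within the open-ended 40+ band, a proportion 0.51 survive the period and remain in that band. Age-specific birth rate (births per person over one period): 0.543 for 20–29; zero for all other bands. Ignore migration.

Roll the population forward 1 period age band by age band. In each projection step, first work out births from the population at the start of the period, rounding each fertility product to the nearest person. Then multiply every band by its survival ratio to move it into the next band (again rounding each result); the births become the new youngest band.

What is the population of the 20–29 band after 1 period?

Period 1.
Births: 22600 × 0.543 = 12272
10–19: 11200 × 0.962 = 10774
20–29: 11900 × 0.948 = 11281
30–39: 22600 × 0.945 = 21357
40+: 5000 × 0.934 + 16300 × 0.51 = 4670 + 8313 = 12983
Population now: 0–9=12272, 10–19=10774, 20–29=11281, 30–39=21357, 40+=12983

11281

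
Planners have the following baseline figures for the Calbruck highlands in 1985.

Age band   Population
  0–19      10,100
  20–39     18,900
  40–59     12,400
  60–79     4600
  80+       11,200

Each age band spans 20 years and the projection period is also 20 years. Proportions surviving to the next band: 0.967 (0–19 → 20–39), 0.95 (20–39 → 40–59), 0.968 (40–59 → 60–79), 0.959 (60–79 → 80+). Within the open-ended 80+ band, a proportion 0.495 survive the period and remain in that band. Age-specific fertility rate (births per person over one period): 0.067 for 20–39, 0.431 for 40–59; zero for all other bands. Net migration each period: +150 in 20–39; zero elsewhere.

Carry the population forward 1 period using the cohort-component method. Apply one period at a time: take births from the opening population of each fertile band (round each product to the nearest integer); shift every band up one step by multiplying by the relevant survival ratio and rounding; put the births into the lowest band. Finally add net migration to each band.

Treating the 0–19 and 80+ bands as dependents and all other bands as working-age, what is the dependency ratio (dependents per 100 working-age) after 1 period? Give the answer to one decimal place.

41.5

Let group 1 be 0–19 through group 5 = 80+.
After projecting period 1:
Births: 18900 × 0.067 = 1266, 12400 × 0.431 = 5344 → 6610
Group 2: 10100 × 0.967 = 9767
Group 3: 18900 × 0.95 = 17955
Group 4: 12400 × 0.968 = 12003
Group 5: 4600 × 0.959 + 11200 × 0.495 = 4411 + 5544 = 9955
Net migration: Group 2 + 150 → 9917
Giving 6610 / 9917 / 17955 / 12003 / 9955.
Dependents (band 0–19 + band 80+) = 6610 + 9955 = 16565; working-age = 39875; ratio = 16565/39875 × 100 = 41.5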